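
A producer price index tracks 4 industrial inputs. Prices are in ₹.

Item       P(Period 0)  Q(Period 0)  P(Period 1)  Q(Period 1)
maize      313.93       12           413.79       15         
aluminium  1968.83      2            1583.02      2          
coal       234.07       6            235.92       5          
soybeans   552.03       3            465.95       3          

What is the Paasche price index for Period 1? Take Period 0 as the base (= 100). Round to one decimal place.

104.2

Paasche price index uses current-period quantities as weights.
ΣP(Period 1)·Q(Period 1) = 413.79×15 + 1583.02×2 + 235.92×5 + 465.95×3 = 6206.85 + 3166.04 + 1179.6 + 1397.85 = 11950.34
ΣP(Period 0)·Q(Period 1) = 313.93×15 + 1968.83×2 + 234.07×5 + 552.03×3 = 4708.95 + 3937.66 + 1170.35 + 1656.09 = 11473.05
Index = 11950.34 / 11473.05 × 100 = 104.1601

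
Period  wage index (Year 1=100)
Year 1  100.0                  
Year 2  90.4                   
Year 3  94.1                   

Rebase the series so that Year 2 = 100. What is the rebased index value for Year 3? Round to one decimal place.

104.1

Rebased(Year 3) = 94.1 / 90.4 × 100 = 104.0929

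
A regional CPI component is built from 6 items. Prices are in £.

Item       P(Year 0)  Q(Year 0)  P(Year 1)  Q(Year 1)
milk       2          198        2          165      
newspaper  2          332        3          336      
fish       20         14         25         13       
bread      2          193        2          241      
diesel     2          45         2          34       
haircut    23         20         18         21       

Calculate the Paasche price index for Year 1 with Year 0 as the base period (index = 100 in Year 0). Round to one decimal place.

112.9

Paasche price index uses current-period quantities as weights.
ΣP(Year 1)·Q(Year 1) = 2×165 + 3×336 + 25×13 + 2×241 + 2×34 + 18×21 = 330 + 1008 + 325 + 482 + 68 + 378 = 2591
ΣP(Year 0)·Q(Year 1) = 2×165 + 2×336 + 20×13 + 2×241 + 2×34 + 23×21 = 330 + 672 + 260 + 482 + 68 + 483 = 2295
Index = 2591 / 2295 × 100 = 112.8976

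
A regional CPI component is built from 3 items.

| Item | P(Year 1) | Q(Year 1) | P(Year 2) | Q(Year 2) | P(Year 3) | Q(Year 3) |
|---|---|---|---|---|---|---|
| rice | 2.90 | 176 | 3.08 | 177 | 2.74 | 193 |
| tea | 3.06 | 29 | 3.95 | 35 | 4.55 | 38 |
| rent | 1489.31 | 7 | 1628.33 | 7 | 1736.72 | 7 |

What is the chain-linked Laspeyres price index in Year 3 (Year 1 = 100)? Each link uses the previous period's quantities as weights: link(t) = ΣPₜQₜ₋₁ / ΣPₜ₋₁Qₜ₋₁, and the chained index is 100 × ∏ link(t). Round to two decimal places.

Link Year 1→Year 2:
ΣP(Year 2)Q(Year 1) = 3.08×176 + 3.95×29 + 1628.33×7 = 542.08 + 114.55 + 11398.31 = 12054.94
ΣP(Year 1)Q(Year 1) = 2.90×176 + 3.06×29 + 1489.31×7 = 510.4 + 88.74 + 10425.17 = 11024.31
link = 12054.94/11024.31 = 1.093487
Link Year 2→Year 3:
ΣP(Year 3)Q(Year 2) = 2.74×177 + 4.55×35 + 1736.72×7 = 484.98 + 159.25 + 12157.04 = 12801.27
ΣP(Year 2)Q(Year 2) = 3.08×177 + 3.95×35 + 1628.33×7 = 545.16 + 138.25 + 11398.31 = 12081.72
link = 12801.27/12081.72 = 1.059557
Chained index = 100 × 1.093487 × 1.059557 = 115.8612

115.86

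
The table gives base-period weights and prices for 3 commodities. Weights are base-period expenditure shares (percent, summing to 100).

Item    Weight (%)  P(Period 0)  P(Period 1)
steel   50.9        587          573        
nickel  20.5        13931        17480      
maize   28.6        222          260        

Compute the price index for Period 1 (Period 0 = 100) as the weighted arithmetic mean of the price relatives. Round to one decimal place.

108.9

steel: 50.9 × (573/587) = 50.9 × 0.976150 = 49.6860
nickel: 20.5 × (17480/13931) = 20.5 × 1.254756 = 25.7225
maize: 28.6 × (260/222) = 28.6 × 1.171171 = 33.4955
Index = Σ wᵢ·(p₁ᵢ/p₀ᵢ) = 49.6860 + 25.7225 + 33.4955 = 108.9040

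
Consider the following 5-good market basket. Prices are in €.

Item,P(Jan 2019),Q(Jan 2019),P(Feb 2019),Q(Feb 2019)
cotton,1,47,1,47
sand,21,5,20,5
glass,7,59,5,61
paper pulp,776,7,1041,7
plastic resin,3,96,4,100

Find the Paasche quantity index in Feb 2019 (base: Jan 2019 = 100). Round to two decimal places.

Paasche quantity index uses current-period prices as weights.
ΣP(Feb 2019)·Q(Feb 2019) = 1×47 + 20×5 + 5×61 + 1041×7 + 4×100 = 47 + 100 + 305 + 7287 + 400 = 8139
ΣP(Feb 2019)·Q(Jan 2019) = 1×47 + 20×5 + 5×59 + 1041×7 + 4×96 = 47 + 100 + 295 + 7287 + 384 = 8113
Index = 8139 / 8113 × 100 = 100.3205

100.32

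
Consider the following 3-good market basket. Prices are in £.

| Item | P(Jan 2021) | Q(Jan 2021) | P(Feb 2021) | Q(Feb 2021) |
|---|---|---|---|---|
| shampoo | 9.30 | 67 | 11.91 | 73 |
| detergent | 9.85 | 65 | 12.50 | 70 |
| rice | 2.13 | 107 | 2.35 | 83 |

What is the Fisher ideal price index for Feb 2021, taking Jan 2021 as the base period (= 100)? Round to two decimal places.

125.19

Laspeyres component (base-period weights):
ΣP(Feb 2021)Q(Jan 2021) = 11.91×67 + 12.50×65 + 2.35×107 = 797.97 + 812.5 + 251.45 = 1861.92
ΣP(Jan 2021)Q(Jan 2021) = 9.30×67 + 9.85×65 + 2.13×107 = 623.1 + 640.25 + 227.91 = 1491.26
L = 1861.92 / 1491.26 × 100 = 124.8555
Paasche component (current-period weights):
ΣP(Feb 2021)Q(Feb 2021) = 11.91×73 + 12.50×70 + 2.35×83 = 869.43 + 875 + 195.05 = 1939.48
ΣP(Jan 2021)Q(Feb 2021) = 9.30×73 + 9.85×70 + 2.13×83 = 678.9 + 689.5 + 176.79 = 1545.19
P = 1939.48 / 1545.19 × 100 = 125.5173
Fisher = √(L × P) = √(124.8555 × 125.5173) = 125.1859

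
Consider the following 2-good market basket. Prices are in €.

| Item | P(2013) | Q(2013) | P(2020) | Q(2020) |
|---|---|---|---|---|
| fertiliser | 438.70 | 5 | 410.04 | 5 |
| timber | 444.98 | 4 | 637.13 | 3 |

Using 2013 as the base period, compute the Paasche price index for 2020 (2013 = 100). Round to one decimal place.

112.3

Paasche price index uses current-period quantities as weights.
ΣP(2020)·Q(2020) = 410.04×5 + 637.13×3 = 2050.2 + 1911.39 = 3961.59
ΣP(2013)·Q(2020) = 438.70×5 + 444.98×3 = 2193.5 + 1334.94 = 3528.44
Index = 3961.59 / 3528.44 × 100 = 112.2760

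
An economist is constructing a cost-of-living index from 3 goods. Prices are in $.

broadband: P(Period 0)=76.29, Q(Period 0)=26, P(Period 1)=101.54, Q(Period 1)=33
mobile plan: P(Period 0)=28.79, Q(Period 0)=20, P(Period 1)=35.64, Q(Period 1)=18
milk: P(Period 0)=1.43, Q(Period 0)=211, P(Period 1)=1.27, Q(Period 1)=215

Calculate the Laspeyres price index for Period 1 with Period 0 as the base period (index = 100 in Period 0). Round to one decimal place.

Laspeyres price index uses base-period quantities as weights.
ΣP(Period 1)·Q(Period 0) = 101.54×26 + 35.64×20 + 1.27×211 = 2640.04 + 712.8 + 267.97 = 3620.81
ΣP(Period 0)·Q(Period 0) = 76.29×26 + 28.79×20 + 1.43×211 = 1983.54 + 575.8 + 301.73 = 2861.07
Index = 3620.81 / 2861.07 × 100 = 126.5544

126.6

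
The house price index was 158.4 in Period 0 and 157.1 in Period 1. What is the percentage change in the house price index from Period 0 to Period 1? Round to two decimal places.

Change = (157.1 − 158.4) / 158.4 × 100
       = -1.3 / 158.4 × 100 = -0.8207%

-0.82%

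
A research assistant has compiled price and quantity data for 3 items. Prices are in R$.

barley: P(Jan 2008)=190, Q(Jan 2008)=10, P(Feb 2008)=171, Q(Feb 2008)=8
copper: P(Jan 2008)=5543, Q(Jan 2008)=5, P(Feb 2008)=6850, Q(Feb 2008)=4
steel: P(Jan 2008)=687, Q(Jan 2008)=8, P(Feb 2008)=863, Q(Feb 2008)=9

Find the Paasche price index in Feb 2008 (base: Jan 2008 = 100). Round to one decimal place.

122.3

Paasche price index uses current-period quantities as weights.
ΣP(Feb 2008)·Q(Feb 2008) = 171×8 + 6850×4 + 863×9 = 1368 + 27400 + 7767 = 36535
ΣP(Jan 2008)·Q(Feb 2008) = 190×8 + 5543×4 + 687×9 = 1520 + 22172 + 6183 = 29875
Index = 36535 / 29875 × 100 = 122.2929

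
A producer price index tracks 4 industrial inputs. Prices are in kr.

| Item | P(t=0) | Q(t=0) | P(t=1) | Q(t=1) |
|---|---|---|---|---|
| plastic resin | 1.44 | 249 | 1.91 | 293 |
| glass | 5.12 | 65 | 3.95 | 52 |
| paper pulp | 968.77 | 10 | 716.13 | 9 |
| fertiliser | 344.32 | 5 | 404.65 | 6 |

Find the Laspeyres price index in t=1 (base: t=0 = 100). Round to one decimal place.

82.0

Laspeyres price index uses base-period quantities as weights.
ΣP(t=1)·Q(t=0) = 1.91×249 + 3.95×65 + 716.13×10 + 404.65×5 = 475.59 + 256.75 + 7161.3 + 2023.25 = 9916.89
ΣP(t=0)·Q(t=0) = 1.44×249 + 5.12×65 + 968.77×10 + 344.32×5 = 358.56 + 332.8 + 9687.7 + 1721.6 = 12100.66
Index = 9916.89 / 12100.66 × 100 = 81.9533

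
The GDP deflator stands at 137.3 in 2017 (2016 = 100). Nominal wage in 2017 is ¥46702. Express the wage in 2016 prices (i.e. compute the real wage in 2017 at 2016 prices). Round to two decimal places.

Real = Nominal ÷ (Index/100) = 46702 ÷ (137.3/100)
     = 46702 ÷ 1.373 = 34014.5666

34014.57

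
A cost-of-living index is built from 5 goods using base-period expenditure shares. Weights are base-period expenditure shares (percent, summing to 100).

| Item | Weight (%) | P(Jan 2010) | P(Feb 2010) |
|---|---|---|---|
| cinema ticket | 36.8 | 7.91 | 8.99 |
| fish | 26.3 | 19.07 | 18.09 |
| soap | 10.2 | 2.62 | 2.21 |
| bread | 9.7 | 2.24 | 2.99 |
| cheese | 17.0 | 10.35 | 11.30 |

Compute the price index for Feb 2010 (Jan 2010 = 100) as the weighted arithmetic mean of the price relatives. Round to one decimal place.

cinema ticket: 36.8 × (8.99/7.91) = 36.8 × 1.136536 = 41.8245
fish: 26.3 × (18.09/19.07) = 26.3 × 0.948610 = 24.9485
soap: 10.2 × (2.21/2.62) = 10.2 × 0.843511 = 8.6038
bread: 9.7 × (2.99/2.24) = 9.7 × 1.334821 = 12.9478
cheese: 17.0 × (11.30/10.35) = 17.0 × 1.091787 = 18.5604
Index = Σ wᵢ·(p₁ᵢ/p₀ᵢ) = 41.8245 + 24.9485 + 8.6038 + 12.9478 + 18.5604 = 106.8850

106.9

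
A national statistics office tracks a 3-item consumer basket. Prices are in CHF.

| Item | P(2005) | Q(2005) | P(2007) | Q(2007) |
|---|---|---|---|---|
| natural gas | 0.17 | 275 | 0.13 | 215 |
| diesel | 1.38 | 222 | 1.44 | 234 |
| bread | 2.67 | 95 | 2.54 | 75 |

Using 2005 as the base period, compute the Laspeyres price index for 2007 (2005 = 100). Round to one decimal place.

Laspeyres price index uses base-period quantities as weights.
ΣP(2007)·Q(2005) = 0.13×275 + 1.44×222 + 2.54×95 = 35.75 + 319.68 + 241.3 = 596.73
ΣP(2005)·Q(2005) = 0.17×275 + 1.38×222 + 2.67×95 = 46.75 + 306.36 + 253.65 = 606.76
Index = 596.73 / 606.76 × 100 = 98.3470

98.3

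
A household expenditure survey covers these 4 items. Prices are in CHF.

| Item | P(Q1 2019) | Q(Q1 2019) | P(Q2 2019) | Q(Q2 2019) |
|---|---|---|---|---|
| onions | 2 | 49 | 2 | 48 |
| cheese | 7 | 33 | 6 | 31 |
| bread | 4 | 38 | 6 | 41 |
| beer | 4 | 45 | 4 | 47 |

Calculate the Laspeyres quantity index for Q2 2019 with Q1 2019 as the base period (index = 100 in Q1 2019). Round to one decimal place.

100.6

Laspeyres quantity index uses base-period prices as weights.
ΣP(Q1 2019)·Q(Q2 2019) = 2×48 + 7×31 + 4×41 + 4×47 = 96 + 217 + 164 + 188 = 665
ΣP(Q1 2019)·Q(Q1 2019) = 2×49 + 7×33 + 4×38 + 4×45 = 98 + 231 + 152 + 180 = 661
Index = 665 / 661 × 100 = 100.6051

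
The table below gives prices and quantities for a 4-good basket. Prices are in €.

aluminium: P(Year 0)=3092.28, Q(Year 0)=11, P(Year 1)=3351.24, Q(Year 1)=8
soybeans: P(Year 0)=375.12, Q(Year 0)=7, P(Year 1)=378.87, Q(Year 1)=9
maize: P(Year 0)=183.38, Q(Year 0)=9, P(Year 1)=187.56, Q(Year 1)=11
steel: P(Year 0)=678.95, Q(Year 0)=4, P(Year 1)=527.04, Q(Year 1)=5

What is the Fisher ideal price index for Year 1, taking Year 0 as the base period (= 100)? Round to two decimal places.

Laspeyres component (base-period weights):
ΣP(Year 1)Q(Year 0) = 3351.24×11 + 378.87×7 + 187.56×9 + 527.04×4 = 36863.64 + 2652.09 + 1688.04 + 2108.16 = 43311.93
ΣP(Year 0)Q(Year 0) = 3092.28×11 + 375.12×7 + 183.38×9 + 678.95×4 = 34015.08 + 2625.84 + 1650.42 + 2715.8 = 41007.14
L = 43311.93 / 41007.14 × 100 = 105.6205
Paasche component (current-period weights):
ΣP(Year 1)Q(Year 1) = 3351.24×8 + 378.87×9 + 187.56×11 + 527.04×5 = 26809.92 + 3409.83 + 2063.16 + 2635.2 = 34918.11
ΣP(Year 0)Q(Year 1) = 3092.28×8 + 375.12×9 + 183.38×11 + 678.95×5 = 24738.24 + 3376.08 + 2017.18 + 3394.75 = 33526.25
P = 34918.11 / 33526.25 × 100 = 104.1516
Fisher = √(L × P) = √(105.6205 × 104.1516) = 104.8834

104.88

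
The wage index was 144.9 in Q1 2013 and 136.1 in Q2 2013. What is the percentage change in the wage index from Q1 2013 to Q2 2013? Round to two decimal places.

-6.07%

Change = (136.1 − 144.9) / 144.9 × 100
       = -8.8 / 144.9 × 100 = -6.0732%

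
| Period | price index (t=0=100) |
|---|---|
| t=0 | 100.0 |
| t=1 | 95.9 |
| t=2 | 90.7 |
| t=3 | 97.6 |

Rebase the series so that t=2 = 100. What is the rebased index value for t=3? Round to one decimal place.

Rebased(t=3) = 97.6 / 90.7 × 100 = 107.6075

107.6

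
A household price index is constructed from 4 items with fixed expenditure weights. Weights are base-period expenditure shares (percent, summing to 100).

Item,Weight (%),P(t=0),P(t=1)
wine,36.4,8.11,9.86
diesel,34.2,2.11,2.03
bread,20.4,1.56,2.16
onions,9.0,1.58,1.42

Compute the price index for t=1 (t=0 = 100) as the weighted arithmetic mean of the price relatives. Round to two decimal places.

wine: 36.4 × (9.86/8.11) = 36.4 × 1.215783 = 44.2545
diesel: 34.2 × (2.03/2.11) = 34.2 × 0.962085 = 32.9033
bread: 20.4 × (2.16/1.56) = 20.4 × 1.384615 = 28.2462
onions: 9.0 × (1.42/1.58) = 9.0 × 0.898734 = 8.0886
Index = Σ wᵢ·(p₁ᵢ/p₀ᵢ) = 44.2545 + 32.9033 + 28.2462 + 8.0886 = 113.4926

113.49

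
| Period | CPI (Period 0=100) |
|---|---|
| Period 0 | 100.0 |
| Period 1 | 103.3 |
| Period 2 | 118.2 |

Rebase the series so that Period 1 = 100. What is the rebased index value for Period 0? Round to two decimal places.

Rebased(Period 0) = 100.0 / 103.3 × 100 = 96.8054

96.81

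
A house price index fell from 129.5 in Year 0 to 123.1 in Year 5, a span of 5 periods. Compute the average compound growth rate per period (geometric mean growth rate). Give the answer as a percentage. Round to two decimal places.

-1.01%

Growth factor = (123.1/129.5)^(1/5) = (0.950579)^(1/5) = 0.989914
Growth rate = 0.989914 − 1 = -0.010086 = -1.0086%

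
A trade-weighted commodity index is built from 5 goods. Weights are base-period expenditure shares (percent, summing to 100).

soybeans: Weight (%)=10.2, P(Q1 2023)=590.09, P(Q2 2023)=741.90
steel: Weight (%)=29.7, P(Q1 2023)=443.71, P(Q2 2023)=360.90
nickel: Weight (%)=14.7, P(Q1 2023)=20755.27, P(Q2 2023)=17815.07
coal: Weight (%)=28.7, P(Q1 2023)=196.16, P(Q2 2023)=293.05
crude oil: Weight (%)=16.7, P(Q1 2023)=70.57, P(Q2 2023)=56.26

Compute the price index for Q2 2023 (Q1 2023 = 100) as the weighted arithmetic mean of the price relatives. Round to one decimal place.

105.8

soybeans: 10.2 × (741.90/590.09) = 10.2 × 1.257266 = 12.8241
steel: 29.7 × (360.90/443.71) = 29.7 × 0.813369 = 24.1571
nickel: 14.7 × (17815.07/20755.27) = 14.7 × 0.858340 = 12.6176
coal: 28.7 × (293.05/196.16) = 28.7 × 1.493934 = 42.8759
crude oil: 16.7 × (56.26/70.57) = 16.7 × 0.797223 = 13.3136
Index = Σ wᵢ·(p₁ᵢ/p₀ᵢ) = 12.8241 + 24.1571 + 12.6176 + 42.8759 + 13.3136 = 105.7883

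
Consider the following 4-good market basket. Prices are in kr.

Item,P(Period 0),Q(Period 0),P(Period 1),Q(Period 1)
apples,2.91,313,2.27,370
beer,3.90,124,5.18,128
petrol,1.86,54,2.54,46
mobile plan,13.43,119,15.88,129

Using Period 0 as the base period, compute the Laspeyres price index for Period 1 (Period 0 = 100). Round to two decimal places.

Laspeyres price index uses base-period quantities as weights.
ΣP(Period 1)·Q(Period 0) = 2.27×313 + 5.18×124 + 2.54×54 + 15.88×119 = 710.51 + 642.32 + 137.16 + 1889.72 = 3379.71
ΣP(Period 0)·Q(Period 0) = 2.91×313 + 3.90×124 + 1.86×54 + 13.43×119 = 910.83 + 483.6 + 100.44 + 1598.17 = 3093.04
Index = 3379.71 / 3093.04 × 100 = 109.2682

109.27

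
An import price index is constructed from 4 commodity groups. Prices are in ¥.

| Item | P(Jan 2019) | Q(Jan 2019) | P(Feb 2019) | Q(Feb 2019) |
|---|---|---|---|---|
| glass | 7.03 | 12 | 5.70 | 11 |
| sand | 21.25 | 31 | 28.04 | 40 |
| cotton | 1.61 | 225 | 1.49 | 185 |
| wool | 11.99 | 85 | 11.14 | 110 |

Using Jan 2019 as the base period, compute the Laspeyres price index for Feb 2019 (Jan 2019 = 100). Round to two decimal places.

104.48

Laspeyres price index uses base-period quantities as weights.
ΣP(Feb 2019)·Q(Jan 2019) = 5.70×12 + 28.04×31 + 1.49×225 + 11.14×85 = 68.4 + 869.24 + 335.25 + 946.9 = 2219.79
ΣP(Jan 2019)·Q(Jan 2019) = 7.03×12 + 21.25×31 + 1.61×225 + 11.99×85 = 84.36 + 658.75 + 362.25 + 1019.15 = 2124.51
Index = 2219.79 / 2124.51 × 100 = 104.4848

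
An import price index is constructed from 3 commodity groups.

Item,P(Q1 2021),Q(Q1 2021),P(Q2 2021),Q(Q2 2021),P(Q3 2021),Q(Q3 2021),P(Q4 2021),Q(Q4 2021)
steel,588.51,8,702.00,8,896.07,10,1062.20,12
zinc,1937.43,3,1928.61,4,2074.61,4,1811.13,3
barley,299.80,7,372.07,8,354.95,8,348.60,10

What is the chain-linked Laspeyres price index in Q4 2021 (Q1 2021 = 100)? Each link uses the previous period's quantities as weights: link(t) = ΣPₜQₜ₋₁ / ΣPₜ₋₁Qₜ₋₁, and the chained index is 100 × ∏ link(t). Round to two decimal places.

Link Q1 2021→Q2 2021:
ΣP(Q2 2021)Q(Q1 2021) = 702.00×8 + 1928.61×3 + 372.07×7 = 5616 + 5785.83 + 2604.49 = 14006.32
ΣP(Q1 2021)Q(Q1 2021) = 588.51×8 + 1937.43×3 + 299.80×7 = 4708.08 + 5812.29 + 2098.6 = 12618.97
link = 14006.32/12618.97 = 1.109942
Link Q2 2021→Q3 2021:
ΣP(Q3 2021)Q(Q2 2021) = 896.07×8 + 2074.61×4 + 354.95×8 = 7168.56 + 8298.44 + 2839.6 = 18306.6
ΣP(Q2 2021)Q(Q2 2021) = 702.00×8 + 1928.61×4 + 372.07×8 = 5616 + 7714.44 + 2976.56 = 16307
link = 18306.6/16307 = 1.122622
Link Q3 2021→Q4 2021:
ΣP(Q4 2021)Q(Q3 2021) = 1062.20×10 + 1811.13×4 + 348.60×8 = 10622 + 7244.52 + 2788.8 = 20655.32
ΣP(Q3 2021)Q(Q3 2021) = 896.07×10 + 2074.61×4 + 354.95×8 = 8960.7 + 8298.44 + 2839.6 = 20098.74
link = 20655.32/20098.74 = 1.027692
Chained index = 100 × 1.109942 × 1.122622 × 1.027692 = 128.0551

128.06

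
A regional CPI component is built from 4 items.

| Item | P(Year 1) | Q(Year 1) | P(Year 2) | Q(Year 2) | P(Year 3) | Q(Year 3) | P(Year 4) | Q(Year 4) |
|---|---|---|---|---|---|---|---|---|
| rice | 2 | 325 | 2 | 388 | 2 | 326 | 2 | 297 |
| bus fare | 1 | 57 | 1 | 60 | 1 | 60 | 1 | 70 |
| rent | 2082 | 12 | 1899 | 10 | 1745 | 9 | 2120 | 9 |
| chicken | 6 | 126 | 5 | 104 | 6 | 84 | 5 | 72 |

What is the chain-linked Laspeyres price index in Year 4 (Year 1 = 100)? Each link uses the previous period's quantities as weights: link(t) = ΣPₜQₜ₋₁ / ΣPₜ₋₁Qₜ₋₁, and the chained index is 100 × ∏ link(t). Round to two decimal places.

Link Year 1→Year 2:
ΣP(Year 2)Q(Year 1) = 2×325 + 1×57 + 1899×12 + 5×126 = 650 + 57 + 22788 + 630 = 24125
ΣP(Year 1)Q(Year 1) = 2×325 + 1×57 + 2082×12 + 6×126 = 650 + 57 + 24984 + 756 = 26447
link = 24125/26447 = 0.912202
Link Year 2→Year 3:
ΣP(Year 3)Q(Year 2) = 2×388 + 1×60 + 1745×10 + 6×104 = 776 + 60 + 17450 + 624 = 18910
ΣP(Year 2)Q(Year 2) = 2×388 + 1×60 + 1899×10 + 5×104 = 776 + 60 + 18990 + 520 = 20346
link = 18910/20346 = 0.929421
Link Year 3→Year 4:
ΣP(Year 4)Q(Year 3) = 2×326 + 1×60 + 2120×9 + 5×84 = 652 + 60 + 19080 + 420 = 20212
ΣP(Year 3)Q(Year 3) = 2×326 + 1×60 + 1745×9 + 6×84 = 652 + 60 + 15705 + 504 = 16921
link = 20212/16921 = 1.194492
Chained index = 100 × 0.912202 × 0.929421 × 1.194492 = 101.2714

101.27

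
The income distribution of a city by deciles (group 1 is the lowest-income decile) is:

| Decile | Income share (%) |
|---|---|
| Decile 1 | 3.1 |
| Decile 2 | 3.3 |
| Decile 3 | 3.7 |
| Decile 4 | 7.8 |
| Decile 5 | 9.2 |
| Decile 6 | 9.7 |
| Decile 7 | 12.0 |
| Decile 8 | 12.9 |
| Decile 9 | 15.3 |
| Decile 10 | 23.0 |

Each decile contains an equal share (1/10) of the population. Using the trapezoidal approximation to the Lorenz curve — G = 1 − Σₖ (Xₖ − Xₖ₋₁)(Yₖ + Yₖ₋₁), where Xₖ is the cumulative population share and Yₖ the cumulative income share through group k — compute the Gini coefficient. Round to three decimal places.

Cumulative income shares Yₖ: 0.0310, 0.0640, 0.1010, 0.1790, 0.2710, 0.3680, 0.4880, 0.6170, 0.7700, 1.0000
Σ (Xₖ−Xₖ₋₁)(Yₖ+Yₖ₋₁) = (1/10)(0.0310+0.0000) + (1/10)(0.0640+0.0310) + (1/10)(0.1010+0.0640) + (1/10)(0.1790+0.1010) + (1/10)(0.2710+0.1790) + (1/10)(0.3680+0.2710) + (1/10)(0.4880+0.3680) + (1/10)(0.6170+0.4880) + (1/10)(0.7700+0.6170) + (1/10)(1.0000+0.7700)
  = 0.0031 + 0.0095 + 0.0165 + 0.0280 + 0.0450 + 0.0639 + 0.0856 + 0.1105 + 0.1387 + 0.1770 = 0.6778
G = 1 − 0.6778 = 0.3222

0.322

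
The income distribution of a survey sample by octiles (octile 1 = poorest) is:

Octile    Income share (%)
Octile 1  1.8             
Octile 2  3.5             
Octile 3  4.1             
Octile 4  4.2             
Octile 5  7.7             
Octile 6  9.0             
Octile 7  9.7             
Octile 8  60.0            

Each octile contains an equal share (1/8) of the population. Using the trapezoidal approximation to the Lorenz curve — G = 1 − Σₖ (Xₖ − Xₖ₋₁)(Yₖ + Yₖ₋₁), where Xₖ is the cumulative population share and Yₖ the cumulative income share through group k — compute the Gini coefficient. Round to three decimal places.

0.571

Cumulative income shares Yₖ: 0.0180, 0.0530, 0.0940, 0.1360, 0.2130, 0.3030, 0.4000, 1.0000
Σ (Xₖ−Xₖ₋₁)(Yₖ+Yₖ₋₁) = (1/8)(0.0180+0.0000) + (1/8)(0.0530+0.0180) + (1/8)(0.0940+0.0530) + (1/8)(0.1360+0.0940) + (1/8)(0.2130+0.1360) + (1/8)(0.3030+0.2130) + (1/8)(0.4000+0.3030) + (1/8)(1.0000+0.4000)
  = 0.0023 + 0.0089 + 0.0184 + 0.0288 + 0.0436 + 0.0645 + 0.0879 + 0.1750 = 0.4293
G = 1 − 0.4293 = 0.5707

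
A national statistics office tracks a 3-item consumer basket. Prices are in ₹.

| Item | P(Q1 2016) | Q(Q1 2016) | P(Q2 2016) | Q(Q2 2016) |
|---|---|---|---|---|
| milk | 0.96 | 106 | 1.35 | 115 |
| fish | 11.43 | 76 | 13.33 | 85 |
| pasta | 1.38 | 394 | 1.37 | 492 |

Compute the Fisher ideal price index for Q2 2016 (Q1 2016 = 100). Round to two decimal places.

Laspeyres component (base-period weights):
ΣP(Q2 2016)Q(Q1 2016) = 1.35×106 + 13.33×76 + 1.37×394 = 143.1 + 1013.08 + 539.78 = 1695.96
ΣP(Q1 2016)Q(Q1 2016) = 0.96×106 + 11.43×76 + 1.38×394 = 101.76 + 868.68 + 543.72 = 1514.16
L = 1695.96 / 1514.16 × 100 = 112.0067
Paasche component (current-period weights):
ΣP(Q2 2016)Q(Q2 2016) = 1.35×115 + 13.33×85 + 1.37×492 = 155.25 + 1133.05 + 674.04 = 1962.34
ΣP(Q1 2016)Q(Q2 2016) = 0.96×115 + 11.43×85 + 1.38×492 = 110.4 + 971.55 + 678.96 = 1760.91
P = 1962.34 / 1760.91 × 100 = 111.4390
Fisher = √(L × P) = √(112.0067 × 111.4390) = 111.7225

111.72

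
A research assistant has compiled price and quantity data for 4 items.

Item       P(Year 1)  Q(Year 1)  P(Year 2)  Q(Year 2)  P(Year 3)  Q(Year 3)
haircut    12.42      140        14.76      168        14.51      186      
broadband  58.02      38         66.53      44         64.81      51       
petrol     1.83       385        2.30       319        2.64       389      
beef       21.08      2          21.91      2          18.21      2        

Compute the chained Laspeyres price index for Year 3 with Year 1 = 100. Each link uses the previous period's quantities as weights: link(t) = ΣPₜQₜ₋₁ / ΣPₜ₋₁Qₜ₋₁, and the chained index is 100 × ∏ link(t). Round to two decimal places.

Link Year 1→Year 2:
ΣP(Year 2)Q(Year 1) = 14.76×140 + 66.53×38 + 2.30×385 + 21.91×2 = 2066.4 + 2528.14 + 885.5 + 43.82 = 5523.86
ΣP(Year 1)Q(Year 1) = 12.42×140 + 58.02×38 + 1.83×385 + 21.08×2 = 1738.8 + 2204.76 + 704.55 + 42.16 = 4690.27
link = 5523.86/4690.27 = 1.177728
Link Year 2→Year 3:
ΣP(Year 3)Q(Year 2) = 14.51×168 + 64.81×44 + 2.64×319 + 18.21×2 = 2437.68 + 2851.64 + 842.16 + 36.42 = 6167.9
ΣP(Year 2)Q(Year 2) = 14.76×168 + 66.53×44 + 2.30×319 + 21.91×2 = 2479.68 + 2927.32 + 733.7 + 43.82 = 6184.52
link = 6167.9/6184.52 = 0.997313
Chained index = 100 × 1.177728 × 0.997313 = 117.4563

117.46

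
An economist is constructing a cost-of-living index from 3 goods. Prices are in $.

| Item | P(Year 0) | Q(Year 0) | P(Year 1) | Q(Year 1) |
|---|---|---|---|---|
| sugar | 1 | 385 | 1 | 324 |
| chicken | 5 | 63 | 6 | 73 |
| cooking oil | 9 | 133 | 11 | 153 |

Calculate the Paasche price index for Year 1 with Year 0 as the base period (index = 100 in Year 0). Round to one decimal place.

Paasche price index uses current-period quantities as weights.
ΣP(Year 1)·Q(Year 1) = 1×324 + 6×73 + 11×153 = 324 + 438 + 1683 = 2445
ΣP(Year 0)·Q(Year 1) = 1×324 + 5×73 + 9×153 = 324 + 365 + 1377 = 2066
Index = 2445 / 2066 × 100 = 118.3446

118.3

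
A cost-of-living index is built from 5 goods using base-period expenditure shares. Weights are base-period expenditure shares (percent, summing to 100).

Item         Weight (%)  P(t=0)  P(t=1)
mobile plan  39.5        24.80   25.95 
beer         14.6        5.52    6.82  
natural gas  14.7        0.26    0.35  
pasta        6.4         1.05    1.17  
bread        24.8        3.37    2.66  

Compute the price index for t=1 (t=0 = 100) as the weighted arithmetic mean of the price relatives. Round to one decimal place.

mobile plan: 39.5 × (25.95/24.80) = 39.5 × 1.046371 = 41.3317
beer: 14.6 × (6.82/5.52) = 14.6 × 1.235507 = 18.0384
natural gas: 14.7 × (0.35/0.26) = 14.7 × 1.346154 = 19.7885
pasta: 6.4 × (1.17/1.05) = 6.4 × 1.114286 = 7.1314
bread: 24.8 × (2.66/3.37) = 24.8 × 0.789318 = 19.5751
Index = Σ wᵢ·(p₁ᵢ/p₀ᵢ) = 41.3317 + 18.0384 + 19.7885 + 7.1314 + 19.5751 = 105.8650

105.9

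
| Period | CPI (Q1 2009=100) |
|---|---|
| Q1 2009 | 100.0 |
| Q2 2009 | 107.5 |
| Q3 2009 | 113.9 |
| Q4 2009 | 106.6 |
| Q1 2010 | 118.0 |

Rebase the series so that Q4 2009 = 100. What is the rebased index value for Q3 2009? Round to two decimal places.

Rebased(Q3 2009) = 113.9 / 106.6 × 100 = 106.8480

106.85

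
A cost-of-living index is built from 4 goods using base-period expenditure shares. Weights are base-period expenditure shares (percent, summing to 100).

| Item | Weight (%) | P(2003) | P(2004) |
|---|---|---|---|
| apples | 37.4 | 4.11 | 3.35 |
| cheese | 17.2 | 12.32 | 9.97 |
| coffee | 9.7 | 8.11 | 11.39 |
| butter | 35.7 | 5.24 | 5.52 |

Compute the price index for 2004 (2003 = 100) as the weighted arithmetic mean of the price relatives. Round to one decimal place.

apples: 37.4 × (3.35/4.11) = 37.4 × 0.815085 = 30.4842
cheese: 17.2 × (9.97/12.32) = 17.2 × 0.809253 = 13.9192
coffee: 9.7 × (11.39/8.11) = 9.7 × 1.404439 = 13.6231
butter: 35.7 × (5.52/5.24) = 35.7 × 1.053435 = 37.6076
Index = Σ wᵢ·(p₁ᵢ/p₀ᵢ) = 30.4842 + 13.9192 + 13.6231 + 37.6076 = 95.6340

95.6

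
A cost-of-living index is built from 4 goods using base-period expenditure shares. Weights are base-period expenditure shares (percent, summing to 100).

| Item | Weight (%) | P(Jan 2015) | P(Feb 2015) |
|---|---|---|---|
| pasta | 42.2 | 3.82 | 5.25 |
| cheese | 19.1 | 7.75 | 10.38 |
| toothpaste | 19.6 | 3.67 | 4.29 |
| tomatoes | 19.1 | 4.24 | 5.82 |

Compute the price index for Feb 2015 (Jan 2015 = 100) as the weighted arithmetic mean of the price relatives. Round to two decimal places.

132.71

pasta: 42.2 × (5.25/3.82) = 42.2 × 1.374346 = 57.9974
cheese: 19.1 × (10.38/7.75) = 19.1 × 1.339355 = 25.5817
toothpaste: 19.6 × (4.29/3.67) = 19.6 × 1.168937 = 22.9112
tomatoes: 19.1 × (5.82/4.24) = 19.1 × 1.372642 = 26.2175
Index = Σ wᵢ·(p₁ᵢ/p₀ᵢ) = 57.9974 + 25.5817 + 22.9112 + 26.2175 = 132.7077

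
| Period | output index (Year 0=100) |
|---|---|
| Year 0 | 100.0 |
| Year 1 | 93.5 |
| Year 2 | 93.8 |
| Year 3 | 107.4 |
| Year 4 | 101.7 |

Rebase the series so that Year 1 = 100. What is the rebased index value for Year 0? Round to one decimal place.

Rebased(Year 0) = 100.0 / 93.5 × 100 = 106.9519

107.0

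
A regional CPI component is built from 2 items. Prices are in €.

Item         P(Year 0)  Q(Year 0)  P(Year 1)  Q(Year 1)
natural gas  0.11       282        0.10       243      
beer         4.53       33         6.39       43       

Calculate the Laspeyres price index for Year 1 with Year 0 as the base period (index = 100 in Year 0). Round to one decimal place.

Laspeyres price index uses base-period quantities as weights.
ΣP(Year 1)·Q(Year 0) = 0.10×282 + 6.39×33 = 28.2 + 210.87 = 239.07
ΣP(Year 0)·Q(Year 0) = 0.11×282 + 4.53×33 = 31.02 + 149.49 = 180.51
Index = 239.07 / 180.51 × 100 = 132.4414

132.4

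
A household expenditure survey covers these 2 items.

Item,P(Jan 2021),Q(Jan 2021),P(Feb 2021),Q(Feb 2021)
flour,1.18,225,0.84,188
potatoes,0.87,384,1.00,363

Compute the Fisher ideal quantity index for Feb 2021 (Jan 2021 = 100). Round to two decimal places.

Laspeyres component (base-period weights):
ΣP(Jan 2021)Q(Feb 2021) = 1.18×188 + 0.87×363 = 221.84 + 315.81 = 537.65
ΣP(Jan 2021)Q(Jan 2021) = 1.18×225 + 0.87×384 = 265.5 + 334.08 = 599.58
L = 537.65 / 599.58 × 100 = 89.6711
Paasche component (current-period weights):
ΣP(Feb 2021)Q(Feb 2021) = 0.84×188 + 1.00×363 = 157.92 + 363 = 520.92
ΣP(Feb 2021)Q(Jan 2021) = 0.84×225 + 1.00×384 = 189 + 384 = 573
P = 520.92 / 573 × 100 = 90.9110
Fisher = √(L × P) = √(89.6711 × 90.9110) = 90.2889

90.29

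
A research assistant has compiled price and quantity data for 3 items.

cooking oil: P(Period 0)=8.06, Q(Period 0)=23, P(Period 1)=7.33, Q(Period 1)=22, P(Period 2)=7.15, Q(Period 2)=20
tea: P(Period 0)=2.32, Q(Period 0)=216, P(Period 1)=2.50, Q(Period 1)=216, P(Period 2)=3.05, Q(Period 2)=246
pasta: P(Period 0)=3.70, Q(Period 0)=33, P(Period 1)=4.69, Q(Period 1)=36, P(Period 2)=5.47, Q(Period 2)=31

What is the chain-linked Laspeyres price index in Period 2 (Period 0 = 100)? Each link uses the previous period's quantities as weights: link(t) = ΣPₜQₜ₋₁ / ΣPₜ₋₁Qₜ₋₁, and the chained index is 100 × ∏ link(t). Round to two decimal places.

124.31

Link Period 0→Period 1:
ΣP(Period 1)Q(Period 0) = 7.33×23 + 2.50×216 + 4.69×33 = 168.59 + 540 + 154.77 = 863.36
ΣP(Period 0)Q(Period 0) = 8.06×23 + 2.32×216 + 3.70×33 = 185.38 + 501.12 + 122.1 = 808.6
link = 863.36/808.6 = 1.067722
Link Period 1→Period 2:
ΣP(Period 2)Q(Period 1) = 7.15×22 + 3.05×216 + 5.47×36 = 157.3 + 658.8 + 196.92 = 1013.02
ΣP(Period 1)Q(Period 1) = 7.33×22 + 2.50×216 + 4.69×36 = 161.26 + 540 + 168.84 = 870.1
link = 1013.02/870.1 = 1.164257
Chained index = 100 × 1.067722 × 1.164257 = 124.3103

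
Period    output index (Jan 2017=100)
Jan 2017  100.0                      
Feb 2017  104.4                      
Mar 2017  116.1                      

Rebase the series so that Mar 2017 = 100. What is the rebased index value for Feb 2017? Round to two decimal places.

Rebased(Feb 2017) = 104.4 / 116.1 × 100 = 89.9225

89.92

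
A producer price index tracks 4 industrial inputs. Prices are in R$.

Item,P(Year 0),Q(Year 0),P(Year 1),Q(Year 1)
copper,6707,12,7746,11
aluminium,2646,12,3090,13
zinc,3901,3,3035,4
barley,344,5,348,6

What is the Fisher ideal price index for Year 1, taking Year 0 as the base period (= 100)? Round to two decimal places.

Laspeyres component (base-period weights):
ΣP(Year 1)Q(Year 0) = 7746×12 + 3090×12 + 3035×3 + 348×5 = 92952 + 37080 + 9105 + 1740 = 140877
ΣP(Year 0)Q(Year 0) = 6707×12 + 2646×12 + 3901×3 + 344×5 = 80484 + 31752 + 11703 + 1720 = 125659
L = 140877 / 125659 × 100 = 112.1106
Paasche component (current-period weights):
ΣP(Year 1)Q(Year 1) = 7746×11 + 3090×13 + 3035×4 + 348×6 = 85206 + 40170 + 12140 + 2088 = 139604
ΣP(Year 0)Q(Year 1) = 6707×11 + 2646×13 + 3901×4 + 344×6 = 73777 + 34398 + 15604 + 2064 = 125843
P = 139604 / 125843 × 100 = 110.9351
Fisher = √(L × P) = √(112.1106 × 110.9351) = 111.5213

111.52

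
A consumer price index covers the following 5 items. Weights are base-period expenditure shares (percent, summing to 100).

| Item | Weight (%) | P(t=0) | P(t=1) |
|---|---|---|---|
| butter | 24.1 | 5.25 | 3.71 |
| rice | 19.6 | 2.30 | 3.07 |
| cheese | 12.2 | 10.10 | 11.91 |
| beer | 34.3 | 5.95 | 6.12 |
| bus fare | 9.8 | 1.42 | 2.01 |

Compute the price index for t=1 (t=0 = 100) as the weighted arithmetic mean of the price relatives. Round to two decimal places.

106.73

butter: 24.1 × (3.71/5.25) = 24.1 × 0.706667 = 17.0307
rice: 19.6 × (3.07/2.30) = 19.6 × 1.334783 = 26.1617
cheese: 12.2 × (11.91/10.10) = 12.2 × 1.179208 = 14.3863
beer: 34.3 × (6.12/5.95) = 34.3 × 1.028571 = 35.2800
bus fare: 9.8 × (2.01/1.42) = 9.8 × 1.415493 = 13.8718
Index = Σ wᵢ·(p₁ᵢ/p₀ᵢ) = 17.0307 + 26.1617 + 14.3863 + 35.2800 + 13.8718 = 106.7306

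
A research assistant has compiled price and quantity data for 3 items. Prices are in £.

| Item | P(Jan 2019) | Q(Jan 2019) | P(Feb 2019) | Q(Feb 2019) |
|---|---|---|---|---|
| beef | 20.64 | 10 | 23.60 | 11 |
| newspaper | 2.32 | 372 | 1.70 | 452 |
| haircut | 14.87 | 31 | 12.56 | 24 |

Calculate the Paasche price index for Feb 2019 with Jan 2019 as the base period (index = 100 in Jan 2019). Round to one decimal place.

81.4

Paasche price index uses current-period quantities as weights.
ΣP(Feb 2019)·Q(Feb 2019) = 23.60×11 + 1.70×452 + 12.56×24 = 259.6 + 768.4 + 301.44 = 1329.44
ΣP(Jan 2019)·Q(Feb 2019) = 20.64×11 + 2.32×452 + 14.87×24 = 227.04 + 1048.64 + 356.88 = 1632.56
Index = 1329.44 / 1632.56 × 100 = 81.4328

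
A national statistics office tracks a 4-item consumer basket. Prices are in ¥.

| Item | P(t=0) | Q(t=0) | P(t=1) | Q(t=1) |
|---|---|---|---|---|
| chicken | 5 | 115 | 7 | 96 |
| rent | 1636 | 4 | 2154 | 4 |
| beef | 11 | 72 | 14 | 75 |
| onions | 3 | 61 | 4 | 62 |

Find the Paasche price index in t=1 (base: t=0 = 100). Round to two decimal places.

131.75

Paasche price index uses current-period quantities as weights.
ΣP(t=1)·Q(t=1) = 7×96 + 2154×4 + 14×75 + 4×62 = 672 + 8616 + 1050 + 248 = 10586
ΣP(t=0)·Q(t=1) = 5×96 + 1636×4 + 11×75 + 3×62 = 480 + 6544 + 825 + 186 = 8035
Index = 10586 / 8035 × 100 = 131.7486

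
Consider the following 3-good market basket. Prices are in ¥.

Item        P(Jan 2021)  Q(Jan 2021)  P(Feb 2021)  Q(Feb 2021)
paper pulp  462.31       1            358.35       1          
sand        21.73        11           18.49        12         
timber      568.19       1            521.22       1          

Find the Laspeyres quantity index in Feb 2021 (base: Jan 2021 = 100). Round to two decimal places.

101.71

Laspeyres quantity index uses base-period prices as weights.
ΣP(Jan 2021)·Q(Feb 2021) = 462.31×1 + 21.73×12 + 568.19×1 = 462.31 + 260.76 + 568.19 = 1291.26
ΣP(Jan 2021)·Q(Jan 2021) = 462.31×1 + 21.73×11 + 568.19×1 = 462.31 + 239.03 + 568.19 = 1269.53
Index = 1291.26 / 1269.53 × 100 = 101.7117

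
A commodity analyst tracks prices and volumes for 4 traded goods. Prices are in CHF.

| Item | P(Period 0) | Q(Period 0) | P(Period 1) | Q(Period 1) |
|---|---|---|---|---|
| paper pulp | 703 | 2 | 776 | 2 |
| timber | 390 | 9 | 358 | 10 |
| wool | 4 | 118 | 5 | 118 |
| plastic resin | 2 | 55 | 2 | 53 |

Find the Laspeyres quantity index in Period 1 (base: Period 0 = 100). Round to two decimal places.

107.02

Laspeyres quantity index uses base-period prices as weights.
ΣP(Period 0)·Q(Period 1) = 703×2 + 390×10 + 4×118 + 2×53 = 1406 + 3900 + 472 + 106 = 5884
ΣP(Period 0)·Q(Period 0) = 703×2 + 390×9 + 4×118 + 2×55 = 1406 + 3510 + 472 + 110 = 5498
Index = 5884 / 5498 × 100 = 107.0207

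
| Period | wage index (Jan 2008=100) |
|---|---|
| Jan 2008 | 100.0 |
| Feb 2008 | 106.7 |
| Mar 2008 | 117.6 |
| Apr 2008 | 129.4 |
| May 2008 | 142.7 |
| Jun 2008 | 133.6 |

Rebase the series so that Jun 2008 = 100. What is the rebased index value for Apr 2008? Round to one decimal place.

96.9

Rebased(Apr 2008) = 129.4 / 133.6 × 100 = 96.8563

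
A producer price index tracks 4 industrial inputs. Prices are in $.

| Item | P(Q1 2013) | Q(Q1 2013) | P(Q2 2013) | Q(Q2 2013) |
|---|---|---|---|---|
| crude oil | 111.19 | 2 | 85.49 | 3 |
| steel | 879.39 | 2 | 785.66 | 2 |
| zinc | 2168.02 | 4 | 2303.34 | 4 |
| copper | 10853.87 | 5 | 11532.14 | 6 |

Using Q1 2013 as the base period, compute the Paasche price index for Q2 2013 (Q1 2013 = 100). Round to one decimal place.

Paasche price index uses current-period quantities as weights.
ΣP(Q2 2013)·Q(Q2 2013) = 85.49×3 + 785.66×2 + 2303.34×4 + 11532.14×6 = 256.47 + 1571.32 + 9213.36 + 69192.84 = 80233.99
ΣP(Q1 2013)·Q(Q2 2013) = 111.19×3 + 879.39×2 + 2168.02×4 + 10853.87×6 = 333.57 + 1758.78 + 8672.08 + 65123.22 = 75887.65
Index = 80233.99 / 75887.65 × 100 = 105.7273

105.7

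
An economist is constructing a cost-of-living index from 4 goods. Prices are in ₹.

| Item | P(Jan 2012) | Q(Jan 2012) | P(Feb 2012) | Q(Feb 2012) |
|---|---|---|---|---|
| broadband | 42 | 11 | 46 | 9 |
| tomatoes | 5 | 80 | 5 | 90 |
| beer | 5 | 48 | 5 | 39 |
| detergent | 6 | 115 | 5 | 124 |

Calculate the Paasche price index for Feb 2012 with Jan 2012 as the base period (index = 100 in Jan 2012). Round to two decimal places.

95.02

Paasche price index uses current-period quantities as weights.
ΣP(Feb 2012)·Q(Feb 2012) = 46×9 + 5×90 + 5×39 + 5×124 = 414 + 450 + 195 + 620 = 1679
ΣP(Jan 2012)·Q(Feb 2012) = 42×9 + 5×90 + 5×39 + 6×124 = 378 + 450 + 195 + 744 = 1767
Index = 1679 / 1767 × 100 = 95.0198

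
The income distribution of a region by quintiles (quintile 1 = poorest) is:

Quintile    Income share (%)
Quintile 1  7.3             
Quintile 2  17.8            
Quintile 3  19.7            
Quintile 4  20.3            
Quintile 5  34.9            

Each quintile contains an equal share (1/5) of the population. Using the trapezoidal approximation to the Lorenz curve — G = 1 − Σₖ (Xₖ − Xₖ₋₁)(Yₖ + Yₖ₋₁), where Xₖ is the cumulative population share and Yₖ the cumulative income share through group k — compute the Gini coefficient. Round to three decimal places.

Cumulative income shares Yₖ: 0.0730, 0.2510, 0.4480, 0.6510, 1.0000
Σ (Xₖ−Xₖ₋₁)(Yₖ+Yₖ₋₁) = (1/5)(0.0730+0.0000) + (1/5)(0.2510+0.0730) + (1/5)(0.4480+0.2510) + (1/5)(0.6510+0.4480) + (1/5)(1.0000+0.6510)
  = 0.0146 + 0.0648 + 0.1398 + 0.2198 + 0.3302 = 0.7692
G = 1 − 0.7692 = 0.2308

0.231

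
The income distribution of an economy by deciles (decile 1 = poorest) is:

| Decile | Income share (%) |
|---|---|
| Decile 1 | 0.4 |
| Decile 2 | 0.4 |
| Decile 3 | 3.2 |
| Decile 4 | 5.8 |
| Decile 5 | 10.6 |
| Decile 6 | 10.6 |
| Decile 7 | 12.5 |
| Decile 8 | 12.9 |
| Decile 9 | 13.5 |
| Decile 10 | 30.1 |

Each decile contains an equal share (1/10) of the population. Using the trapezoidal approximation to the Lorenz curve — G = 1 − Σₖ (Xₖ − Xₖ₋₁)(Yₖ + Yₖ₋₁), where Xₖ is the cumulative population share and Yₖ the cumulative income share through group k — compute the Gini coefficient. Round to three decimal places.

0.428

Cumulative income shares Yₖ: 0.0040, 0.0080, 0.0400, 0.0980, 0.2040, 0.3100, 0.4350, 0.5640, 0.6990, 1.0000
Σ (Xₖ−Xₖ₋₁)(Yₖ+Yₖ₋₁) = (1/10)(0.0040+0.0000) + (1/10)(0.0080+0.0040) + (1/10)(0.0400+0.0080) + (1/10)(0.0980+0.0400) + (1/10)(0.2040+0.0980) + (1/10)(0.3100+0.2040) + (1/10)(0.4350+0.3100) + (1/10)(0.5640+0.4350) + (1/10)(0.6990+0.5640) + (1/10)(1.0000+0.6990)
  = 0.0004 + 0.0012 + 0.0048 + 0.0138 + 0.0302 + 0.0514 + 0.0745 + 0.0999 + 0.1263 + 0.1699 = 0.5724
G = 1 − 0.5724 = 0.4276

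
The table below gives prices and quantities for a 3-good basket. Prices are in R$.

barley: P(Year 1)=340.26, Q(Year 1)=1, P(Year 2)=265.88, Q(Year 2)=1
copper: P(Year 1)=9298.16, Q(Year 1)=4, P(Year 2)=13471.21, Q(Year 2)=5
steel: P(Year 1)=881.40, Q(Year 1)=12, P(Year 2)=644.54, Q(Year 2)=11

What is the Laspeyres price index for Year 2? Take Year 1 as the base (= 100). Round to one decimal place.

Laspeyres price index uses base-period quantities as weights.
ΣP(Year 2)·Q(Year 1) = 265.88×1 + 13471.21×4 + 644.54×12 = 265.88 + 53884.84 + 7734.48 = 61885.2
ΣP(Year 1)·Q(Year 1) = 340.26×1 + 9298.16×4 + 881.40×12 = 340.26 + 37192.64 + 10576.8 = 48109.7
Index = 61885.2 / 48109.7 × 100 = 128.6335

128.6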